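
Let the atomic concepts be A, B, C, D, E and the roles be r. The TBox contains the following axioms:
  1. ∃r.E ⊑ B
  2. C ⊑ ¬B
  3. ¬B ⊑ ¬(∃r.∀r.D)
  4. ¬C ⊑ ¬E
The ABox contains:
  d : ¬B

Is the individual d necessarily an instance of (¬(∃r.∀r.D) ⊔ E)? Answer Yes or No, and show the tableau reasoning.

Yes

1. d : (¬(∃r.∀r.D) ⊔ E)?  L(d) = {¬B} ∪ {(∃r.∀r.D ⊓ ¬E)}
   clash {B, ¬B} at d — d ∈ (¬(∃r.∀r.D) ⊔ E)
2. Hence d : (¬(∃r.∀r.D) ⊔ E): entailed.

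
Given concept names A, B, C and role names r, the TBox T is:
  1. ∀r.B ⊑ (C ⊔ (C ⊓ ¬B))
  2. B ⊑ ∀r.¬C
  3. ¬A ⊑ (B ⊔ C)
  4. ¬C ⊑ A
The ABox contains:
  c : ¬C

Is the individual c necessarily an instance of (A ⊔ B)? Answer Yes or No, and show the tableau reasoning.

1. c : (A ⊔ B)?  L(c) = {¬C} ∪ {(¬A ⊓ ¬B)}
   clash {A, ¬A} at c — c ∈ (A ⊔ B)
2. Hence c : (A ⊔ B): entailed.

Yes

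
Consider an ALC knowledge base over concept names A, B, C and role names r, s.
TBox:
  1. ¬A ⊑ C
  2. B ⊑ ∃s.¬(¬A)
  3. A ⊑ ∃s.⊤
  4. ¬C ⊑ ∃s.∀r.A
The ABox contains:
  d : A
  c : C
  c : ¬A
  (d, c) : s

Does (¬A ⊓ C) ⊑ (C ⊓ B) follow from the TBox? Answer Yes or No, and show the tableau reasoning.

No

1. (¬A ⊓ C) ⊑ (C ⊓ B)  ⇔  ((¬A ⊓ C) ⊓ (¬C ⊔ ¬B)) unsat w.r.t. T
   open: L(x₀) ⊇ {C, ¬A, ¬B}
2. Hence (¬A ⊓ C) ⊑ (C ⊓ B): not entailed.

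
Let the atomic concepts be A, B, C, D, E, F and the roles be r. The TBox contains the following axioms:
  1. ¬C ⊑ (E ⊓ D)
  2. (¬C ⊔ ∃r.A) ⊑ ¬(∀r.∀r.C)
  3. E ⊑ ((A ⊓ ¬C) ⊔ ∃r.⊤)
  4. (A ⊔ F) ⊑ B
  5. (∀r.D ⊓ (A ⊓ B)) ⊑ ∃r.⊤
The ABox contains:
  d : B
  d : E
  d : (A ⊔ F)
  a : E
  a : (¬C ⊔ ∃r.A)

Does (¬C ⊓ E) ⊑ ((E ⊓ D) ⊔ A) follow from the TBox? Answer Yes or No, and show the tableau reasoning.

Yes

1. (¬C ⊓ E) ⊑ ((E ⊓ D) ⊔ A)  ⇔  ((¬C ⊓ E) ⊓ ((¬E ⊔ ¬D) ⊓ ¬A)) unsat w.r.t. T
   all branches close; clash {D, ¬D} at x₀
2. Hence (¬C ⊓ E) ⊑ ((E ⊓ D) ⊔ A): entailed.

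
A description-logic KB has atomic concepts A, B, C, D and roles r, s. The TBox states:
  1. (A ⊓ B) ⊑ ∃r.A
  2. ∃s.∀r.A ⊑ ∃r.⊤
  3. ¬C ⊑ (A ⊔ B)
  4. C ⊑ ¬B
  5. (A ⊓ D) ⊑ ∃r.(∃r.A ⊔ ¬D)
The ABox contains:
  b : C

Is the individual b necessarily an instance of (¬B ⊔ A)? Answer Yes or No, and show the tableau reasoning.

Yes

1. b : (¬B ⊔ A)?  L(b) = {C} ∪ {(B ⊓ ¬A)}
   clash {B, ¬B} at b — b ∈ (¬B ⊔ A)
2. Hence b : (¬B ⊔ A): entailed.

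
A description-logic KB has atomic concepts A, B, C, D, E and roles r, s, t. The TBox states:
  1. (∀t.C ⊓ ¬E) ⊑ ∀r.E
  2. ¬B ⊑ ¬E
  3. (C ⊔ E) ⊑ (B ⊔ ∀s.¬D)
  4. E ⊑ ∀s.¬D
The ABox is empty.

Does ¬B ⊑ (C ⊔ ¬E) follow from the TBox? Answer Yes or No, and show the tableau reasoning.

Yes

1. ¬B ⊑ (C ⊔ ¬E)  ⇔  (¬B ⊓ (¬C ⊓ E)) unsat w.r.t. T
   all branches close; clash {E, ¬E} at x₀
2. Hence ¬B ⊑ (C ⊔ ¬E): entailed.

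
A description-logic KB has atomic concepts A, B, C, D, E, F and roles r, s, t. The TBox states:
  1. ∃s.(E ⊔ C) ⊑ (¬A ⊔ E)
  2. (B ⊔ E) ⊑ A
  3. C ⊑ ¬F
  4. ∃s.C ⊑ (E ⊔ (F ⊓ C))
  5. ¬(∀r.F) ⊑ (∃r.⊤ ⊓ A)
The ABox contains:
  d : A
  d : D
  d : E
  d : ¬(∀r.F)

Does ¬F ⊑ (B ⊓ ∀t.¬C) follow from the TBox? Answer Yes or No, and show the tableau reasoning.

No

1. ¬F ⊑ (B ⊓ ∀t.¬C)  ⇔  (¬F ⊓ (¬B ⊔ ∃t.C)) unsat w.r.t. T
   open: L(x₀) ⊇ {¬B, ¬E, ¬F, ∀r.F, ∀s.(¬E ⊓ ¬C), …}
2. Hence ¬F ⊑ (B ⊓ ∀t.¬C): not entailed.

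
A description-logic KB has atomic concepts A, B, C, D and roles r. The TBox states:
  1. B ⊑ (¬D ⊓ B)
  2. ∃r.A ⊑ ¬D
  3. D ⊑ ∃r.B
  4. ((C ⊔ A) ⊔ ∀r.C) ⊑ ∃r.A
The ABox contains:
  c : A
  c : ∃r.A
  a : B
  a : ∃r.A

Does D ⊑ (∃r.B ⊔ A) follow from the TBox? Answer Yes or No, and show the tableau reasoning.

1. D ⊑ (∃r.B ⊔ A)  ⇔  (D ⊓ (∀r.¬B ⊓ ¬A)) unsat w.r.t. T
   all branches close; clash {D, ¬D} at x₀
2. Hence D ⊑ (∃r.B ⊔ A): entailed.

Yes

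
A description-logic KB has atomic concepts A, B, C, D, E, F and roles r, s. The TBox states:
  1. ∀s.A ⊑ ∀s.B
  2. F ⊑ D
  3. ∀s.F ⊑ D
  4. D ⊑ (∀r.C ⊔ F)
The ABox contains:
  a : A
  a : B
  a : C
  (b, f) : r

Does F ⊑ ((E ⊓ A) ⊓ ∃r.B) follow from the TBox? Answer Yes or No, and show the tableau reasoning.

No

1. F ⊑ ((E ⊓ A) ⊓ ∃r.B)  ⇔  (F ⊓ ((¬E ⊔ ¬A) ⊔ ∀r.¬B)) unsat w.r.t. T
   apply at x₀: F⊑D
   open: L(x₀) ⊇ {D, F, ¬E, ∃s.¬A} (+ ∃-successors)
2. Hence F ⊑ ((E ⊓ A) ⊓ ∃r.B): not entailed.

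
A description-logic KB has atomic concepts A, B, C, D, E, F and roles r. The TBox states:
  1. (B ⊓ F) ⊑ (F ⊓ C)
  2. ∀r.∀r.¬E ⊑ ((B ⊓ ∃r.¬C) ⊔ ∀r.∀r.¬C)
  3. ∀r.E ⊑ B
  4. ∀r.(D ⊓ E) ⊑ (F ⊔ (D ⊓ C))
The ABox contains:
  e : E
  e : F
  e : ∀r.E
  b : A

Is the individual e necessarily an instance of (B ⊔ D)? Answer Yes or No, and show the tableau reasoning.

1. e : (B ⊔ D)?  L(e) = {E, F, ∀r.E} ∪ {(¬B ⊓ ¬D)}
   clash {B, ¬B} at e — e ∈ (B ⊔ D)
2. Hence e : (B ⊔ D): entailed.

Yes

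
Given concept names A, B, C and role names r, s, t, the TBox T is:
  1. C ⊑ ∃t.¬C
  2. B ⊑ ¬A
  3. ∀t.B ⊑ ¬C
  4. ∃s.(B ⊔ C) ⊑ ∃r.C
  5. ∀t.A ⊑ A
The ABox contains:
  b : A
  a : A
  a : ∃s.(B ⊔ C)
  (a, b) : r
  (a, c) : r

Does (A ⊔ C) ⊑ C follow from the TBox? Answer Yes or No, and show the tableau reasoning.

1. (A ⊔ C) ⊑ C  ⇔  ((A ⊔ C) ⊓ ¬C) unsat w.r.t. T
   open: L(x₀) ⊇ {A, ¬B, ¬C, ∀s.(¬B ⊓ ¬C)}
2. Hence (A ⊔ C) ⊑ C: not entailed.

No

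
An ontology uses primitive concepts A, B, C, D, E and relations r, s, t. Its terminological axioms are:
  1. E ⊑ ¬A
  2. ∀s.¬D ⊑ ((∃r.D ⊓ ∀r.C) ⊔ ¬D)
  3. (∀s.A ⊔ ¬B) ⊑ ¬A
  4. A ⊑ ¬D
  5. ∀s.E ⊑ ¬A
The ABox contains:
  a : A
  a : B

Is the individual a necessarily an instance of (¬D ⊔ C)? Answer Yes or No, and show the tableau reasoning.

Yes

1. a : (¬D ⊔ C)?  L(a) = {A, B} ∪ {(D ⊓ ¬C)}
   clash {D, ¬D} at a — a ∈ (¬D ⊔ C)
2. Hence a : (¬D ⊔ C): entailed.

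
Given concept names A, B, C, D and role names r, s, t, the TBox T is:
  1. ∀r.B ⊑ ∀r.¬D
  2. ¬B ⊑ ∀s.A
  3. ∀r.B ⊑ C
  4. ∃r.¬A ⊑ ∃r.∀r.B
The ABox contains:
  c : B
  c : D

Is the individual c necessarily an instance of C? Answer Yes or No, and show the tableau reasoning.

No

1. c : C?  L(c) = {B, D} ∪ {¬C}
   open: L(c) ⊇ {B, D, ¬C, ∀r.A, ∃r.¬B} (+ ∃-successors) — c ∉ C possible
2. Hence c : C: not entailed.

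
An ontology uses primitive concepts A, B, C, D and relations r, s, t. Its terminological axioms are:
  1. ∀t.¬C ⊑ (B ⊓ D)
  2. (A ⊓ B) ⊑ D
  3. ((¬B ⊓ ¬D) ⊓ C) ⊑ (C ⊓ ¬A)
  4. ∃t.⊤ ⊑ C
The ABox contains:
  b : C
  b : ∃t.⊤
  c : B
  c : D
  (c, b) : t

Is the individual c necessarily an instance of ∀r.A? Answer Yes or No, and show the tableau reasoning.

No

1. c : ∀r.A?  L(c) = {B, D} ∪ {∃r.¬A}
   open: L(c) ⊇ {B, C, D, ∃r.¬A, ∃t.C} (+ ∃-successors) — c ∉ ∀r.A possible
2. Hence c : ∀r.A: not entailed.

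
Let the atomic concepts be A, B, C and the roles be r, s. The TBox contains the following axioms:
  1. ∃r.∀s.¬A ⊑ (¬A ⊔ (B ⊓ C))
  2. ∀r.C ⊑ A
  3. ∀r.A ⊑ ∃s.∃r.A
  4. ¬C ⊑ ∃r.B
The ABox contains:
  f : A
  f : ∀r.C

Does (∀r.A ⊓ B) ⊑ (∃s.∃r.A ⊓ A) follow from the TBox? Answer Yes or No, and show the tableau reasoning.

No

1. (∀r.A ⊓ B) ⊑ (∃s.∃r.A ⊓ A)  ⇔  ((∀r.A ⊓ B) ⊓ (∀s.∀r.¬A ⊔ ¬A)) unsat w.r.t. T
   apply at x₀: ∀r.A⊑∃s.∃r.A
   open: L(x₀) ⊇ {B, C, ¬A, ∀r.A, ∀r.∃s.A, …} (+ ∃-successors)
2. Hence (∀r.A ⊓ B) ⊑ (∃s.∃r.A ⊓ A): not entailed.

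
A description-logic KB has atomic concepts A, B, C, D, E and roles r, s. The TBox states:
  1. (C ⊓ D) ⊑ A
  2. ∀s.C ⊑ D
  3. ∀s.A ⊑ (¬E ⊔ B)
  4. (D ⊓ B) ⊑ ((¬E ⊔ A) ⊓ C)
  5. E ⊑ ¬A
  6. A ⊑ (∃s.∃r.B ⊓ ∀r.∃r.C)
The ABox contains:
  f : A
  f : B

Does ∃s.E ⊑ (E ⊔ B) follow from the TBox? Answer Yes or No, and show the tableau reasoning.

1. ∃s.E ⊑ (E ⊔ B)  ⇔  (∃s.E ⊓ (¬E ⊓ ¬B)) unsat w.r.t. T
   open: L(x₀) ⊇ {¬A, ¬B, ¬C, ¬E, ∃s.E, …} (+ ∃-successors)
2. Hence ∃s.E ⊑ (E ⊔ B): not entailed.

No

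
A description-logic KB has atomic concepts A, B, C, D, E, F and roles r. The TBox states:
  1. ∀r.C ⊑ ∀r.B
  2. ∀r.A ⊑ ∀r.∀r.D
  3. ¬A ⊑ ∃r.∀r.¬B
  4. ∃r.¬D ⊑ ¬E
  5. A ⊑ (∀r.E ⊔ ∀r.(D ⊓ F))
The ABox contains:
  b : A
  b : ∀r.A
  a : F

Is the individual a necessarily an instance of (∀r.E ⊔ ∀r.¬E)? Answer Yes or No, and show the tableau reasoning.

No

1. a : (∀r.E ⊔ ∀r.¬E)?  L(a) = {F} ∪ {(∃r.¬E ⊓ ∃r.E)}
   open: L(a) ⊇ {A, F, ∀r.(D ⊓ F), ∀r.D, ∃r.E, …} (+ ∃-successors) — a ∉ (∀r.E ⊔ ∀r.¬E) possible
2. Hence a : (∀r.E ⊔ ∀r.¬E): not entailed.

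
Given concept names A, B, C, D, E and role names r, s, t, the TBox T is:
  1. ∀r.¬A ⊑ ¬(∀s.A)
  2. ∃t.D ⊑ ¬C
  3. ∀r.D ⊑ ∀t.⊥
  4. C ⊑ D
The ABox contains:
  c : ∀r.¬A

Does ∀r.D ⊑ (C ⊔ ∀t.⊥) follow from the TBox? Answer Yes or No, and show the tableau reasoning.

Yes

1. ∀r.D ⊑ (C ⊔ ∀t.⊥)  ⇔  (∀r.D ⊓ (¬C ⊓ ∃t.⊤)) unsat w.r.t. T
   all branches close; clash ⊥ at an ∃-successor
2. Hence ∀r.D ⊑ (C ⊔ ∀t.⊥): entailed.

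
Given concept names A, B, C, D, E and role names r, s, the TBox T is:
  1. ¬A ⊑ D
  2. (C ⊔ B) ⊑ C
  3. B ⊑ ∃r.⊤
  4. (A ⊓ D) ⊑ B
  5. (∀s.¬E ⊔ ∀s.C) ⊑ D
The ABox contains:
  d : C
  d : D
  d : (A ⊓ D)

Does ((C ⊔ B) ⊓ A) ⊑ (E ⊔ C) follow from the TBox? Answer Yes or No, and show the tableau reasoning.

1. ((C ⊔ B) ⊓ A) ⊑ (E ⊔ C)  ⇔  (((C ⊔ B) ⊓ A) ⊓ (¬E ⊓ ¬C)) unsat w.r.t. T
   all branches close; clash {C, ¬C} at x₀
2. Hence ((C ⊔ B) ⊓ A) ⊑ (E ⊔ C): entailed.

Yes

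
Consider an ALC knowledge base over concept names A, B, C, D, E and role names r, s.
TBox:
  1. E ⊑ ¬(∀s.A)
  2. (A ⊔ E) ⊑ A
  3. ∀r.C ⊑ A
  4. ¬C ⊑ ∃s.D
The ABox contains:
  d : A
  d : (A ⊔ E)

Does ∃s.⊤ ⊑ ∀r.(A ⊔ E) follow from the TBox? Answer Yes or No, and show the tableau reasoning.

1. ∃s.⊤ ⊑ ∀r.(A ⊔ E)  ⇔  (∃s.⊤ ⊓ ∃r.(¬A ⊓ ¬E)) unsat w.r.t. T
   open: L(x₀) ⊇ {C, ¬A, ¬E, ∃r.(¬A ⊓ ¬E), ∃r.¬C, …} (+ ∃-successors)
2. Hence ∃s.⊤ ⊑ ∀r.(A ⊔ E): not entailed.

No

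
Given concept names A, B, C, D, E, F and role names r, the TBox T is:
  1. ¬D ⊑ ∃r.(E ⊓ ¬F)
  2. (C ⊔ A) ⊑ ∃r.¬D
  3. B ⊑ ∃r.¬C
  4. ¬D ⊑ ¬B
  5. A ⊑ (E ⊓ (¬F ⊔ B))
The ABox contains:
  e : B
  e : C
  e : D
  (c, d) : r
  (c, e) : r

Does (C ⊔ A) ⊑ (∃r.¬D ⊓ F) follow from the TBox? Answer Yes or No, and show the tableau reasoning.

No

1. (C ⊔ A) ⊑ (∃r.¬D ⊓ F)  ⇔  ((C ⊔ A) ⊓ (∀r.D ⊔ ¬F)) unsat w.r.t. T
   apply at x₀: (C ⊔ A)⊑∃r.¬D
   open: L(x₀) ⊇ {C, D, ¬A, ¬B, ¬F, …} (+ ∃-successors)
2. Hence (C ⊔ A) ⊑ (∃r.¬D ⊓ F): not entailed.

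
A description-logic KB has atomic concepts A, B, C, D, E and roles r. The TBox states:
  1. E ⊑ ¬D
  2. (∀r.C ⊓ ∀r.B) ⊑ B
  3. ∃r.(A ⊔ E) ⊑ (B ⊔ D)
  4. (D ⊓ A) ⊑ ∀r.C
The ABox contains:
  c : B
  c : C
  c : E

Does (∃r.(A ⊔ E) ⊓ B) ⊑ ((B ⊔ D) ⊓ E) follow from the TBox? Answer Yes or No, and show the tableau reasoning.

1. (∃r.(A ⊔ E) ⊓ B) ⊑ ((B ⊔ D) ⊓ E)  ⇔  ((∃r.(A ⊔ E) ⊓ B) ⊓ ((¬B ⊓ ¬D) ⊔ ¬E)) unsat w.r.t. T
   apply at x₀: ∃r.(A ⊔ E)⊑(B ⊔ D)
   open: L(x₀) ⊇ {B, ¬D, ¬E, ∃r.(A ⊔ E)} (+ ∃-successors)
2. Hence (∃r.(A ⊔ E) ⊓ B) ⊑ ((B ⊔ D) ⊓ E): not entailed.

No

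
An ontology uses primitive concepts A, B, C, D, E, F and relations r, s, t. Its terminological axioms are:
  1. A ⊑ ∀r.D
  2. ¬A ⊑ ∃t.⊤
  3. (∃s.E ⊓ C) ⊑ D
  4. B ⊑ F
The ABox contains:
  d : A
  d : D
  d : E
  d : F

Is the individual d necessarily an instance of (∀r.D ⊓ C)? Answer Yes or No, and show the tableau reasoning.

No

1. d : (∀r.D ⊓ C)?  L(d) = {A, D, E, F} ∪ {(∃r.¬D ⊔ ¬C)}
   apply at d: A⊑∀r.D
   open: L(d) ⊇ {A, D, E, F, ¬C, …} — d ∉ (∀r.D ⊓ C) possible
2. Hence d : (∀r.D ⊓ C): not entailed.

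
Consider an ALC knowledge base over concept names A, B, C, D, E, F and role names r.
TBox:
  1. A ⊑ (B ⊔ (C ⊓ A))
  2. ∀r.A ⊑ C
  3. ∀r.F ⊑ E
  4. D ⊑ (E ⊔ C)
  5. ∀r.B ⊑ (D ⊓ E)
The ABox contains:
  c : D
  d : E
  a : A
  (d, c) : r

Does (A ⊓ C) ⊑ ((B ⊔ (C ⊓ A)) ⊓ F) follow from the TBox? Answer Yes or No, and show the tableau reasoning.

1. (A ⊓ C) ⊑ ((B ⊔ (C ⊓ A)) ⊓ F)  ⇔  ((A ⊓ C) ⊓ ((¬B ⊓ (¬C ⊔ ¬A)) ⊔ ¬F)) unsat w.r.t. T
   apply at x₀: A⊑(B ⊔ (C ⊓ A))
   open: L(x₀) ⊇ {A, B, C, ¬D, ¬F, …} (+ ∃-successors)
2. Hence (A ⊓ C) ⊑ ((B ⊔ (C ⊓ A)) ⊓ F): not entailed.

No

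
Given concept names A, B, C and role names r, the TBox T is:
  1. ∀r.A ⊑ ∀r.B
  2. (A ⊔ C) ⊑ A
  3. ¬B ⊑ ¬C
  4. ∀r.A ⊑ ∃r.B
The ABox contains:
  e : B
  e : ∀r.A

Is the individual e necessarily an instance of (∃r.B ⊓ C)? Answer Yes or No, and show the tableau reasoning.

No

1. e : (∃r.B ⊓ C)?  L(e) = {B, ∀r.A} ∪ {(∀r.¬B ⊔ ¬C)}
   apply at e: ∀r.A⊑∀r.B; ∀r.A⊑∃r.B
   open: L(e) ⊇ {B, ¬A, ¬C, ∀r.A, ∀r.B, …} (+ ∃-successors) — e ∉ (∃r.B ⊓ C) possible
2. Hence e : (∃r.B ⊓ C): not entailed.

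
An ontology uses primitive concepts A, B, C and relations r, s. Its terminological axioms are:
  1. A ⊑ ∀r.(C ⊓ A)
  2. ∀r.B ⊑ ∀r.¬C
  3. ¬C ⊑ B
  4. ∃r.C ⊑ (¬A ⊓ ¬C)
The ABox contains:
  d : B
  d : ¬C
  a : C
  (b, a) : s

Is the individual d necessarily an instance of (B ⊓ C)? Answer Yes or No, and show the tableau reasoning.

No

1. d : (B ⊓ C)?  L(d) = {B, ¬C} ∪ {(¬B ⊔ ¬C)}
   open: L(d) ⊇ {B, ¬A, ¬C, ∀r.¬C} — d ∉ (B ⊓ C) possible
2. Hence d : (B ⊓ C): not entailed.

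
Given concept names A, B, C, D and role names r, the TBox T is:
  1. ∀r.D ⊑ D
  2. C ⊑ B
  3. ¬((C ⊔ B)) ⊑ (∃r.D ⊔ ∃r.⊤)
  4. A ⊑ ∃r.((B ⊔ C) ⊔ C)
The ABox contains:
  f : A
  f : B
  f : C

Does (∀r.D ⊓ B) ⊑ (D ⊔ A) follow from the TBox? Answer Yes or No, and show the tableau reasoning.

1. (∀r.D ⊓ B) ⊑ (D ⊔ A)  ⇔  ((∀r.D ⊓ B) ⊓ (¬D ⊓ ¬A)) unsat w.r.t. T
   all branches close; clash {D, ¬D} at x₀
2. Hence (∀r.D ⊓ B) ⊑ (D ⊔ A): entailed.

Yes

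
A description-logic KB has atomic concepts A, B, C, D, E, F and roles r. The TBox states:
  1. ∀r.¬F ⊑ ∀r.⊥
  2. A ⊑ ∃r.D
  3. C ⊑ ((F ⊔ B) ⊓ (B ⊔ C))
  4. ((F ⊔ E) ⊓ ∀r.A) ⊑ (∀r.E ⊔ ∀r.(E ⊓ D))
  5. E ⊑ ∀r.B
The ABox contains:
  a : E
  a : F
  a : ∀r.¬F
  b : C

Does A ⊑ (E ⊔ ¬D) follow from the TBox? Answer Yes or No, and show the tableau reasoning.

1. A ⊑ (E ⊔ ¬D)  ⇔  (A ⊓ (¬E ⊓ D)) unsat w.r.t. T
   apply at x₀: A⊑∃r.D
   open: L(x₀) ⊇ {A, D, ¬C, ¬E, ¬F, …} (+ ∃-successors)
2. Hence A ⊑ (E ⊔ ¬D): not entailed.

No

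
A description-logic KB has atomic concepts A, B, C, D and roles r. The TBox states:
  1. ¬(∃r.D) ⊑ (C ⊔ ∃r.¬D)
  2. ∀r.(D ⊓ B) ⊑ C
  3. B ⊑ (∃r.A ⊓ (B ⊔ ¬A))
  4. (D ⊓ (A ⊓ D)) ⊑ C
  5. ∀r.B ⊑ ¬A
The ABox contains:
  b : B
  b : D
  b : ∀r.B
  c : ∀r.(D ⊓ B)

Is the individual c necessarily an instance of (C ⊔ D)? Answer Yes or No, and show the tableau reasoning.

1. c : (C ⊔ D)?  L(c) = {∀r.(D ⊓ B)} ∪ {(¬C ⊓ ¬D)}
   clash {C, ¬C} at c — c ∈ (C ⊔ D)
2. Hence c : (C ⊔ D): entailed.

Yes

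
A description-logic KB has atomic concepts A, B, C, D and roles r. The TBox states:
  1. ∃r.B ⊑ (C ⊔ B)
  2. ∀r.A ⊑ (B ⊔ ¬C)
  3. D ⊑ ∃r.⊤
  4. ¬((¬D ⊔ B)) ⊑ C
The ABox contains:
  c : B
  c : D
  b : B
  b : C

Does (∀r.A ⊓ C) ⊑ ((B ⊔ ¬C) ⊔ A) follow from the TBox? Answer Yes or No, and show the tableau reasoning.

1. (∀r.A ⊓ C) ⊑ ((B ⊔ ¬C) ⊔ A)  ⇔  ((∀r.A ⊓ C) ⊓ ((¬B ⊓ C) ⊓ ¬A)) unsat w.r.t. T
   all branches close; clash {C, ¬C} at x₀
2. Hence (∀r.A ⊓ C) ⊑ ((B ⊔ ¬C) ⊔ A): entailed.

Yes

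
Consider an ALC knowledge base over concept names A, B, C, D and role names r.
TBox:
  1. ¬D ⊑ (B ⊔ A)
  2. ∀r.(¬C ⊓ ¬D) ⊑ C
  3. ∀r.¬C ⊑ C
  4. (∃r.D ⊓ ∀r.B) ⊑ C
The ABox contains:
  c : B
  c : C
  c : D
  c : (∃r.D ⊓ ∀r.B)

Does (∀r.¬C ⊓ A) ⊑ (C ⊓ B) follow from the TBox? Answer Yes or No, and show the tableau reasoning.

No

1. (∀r.¬C ⊓ A) ⊑ (C ⊓ B)  ⇔  ((∀r.¬C ⊓ A) ⊓ (¬C ⊔ ¬B)) unsat w.r.t. T
   apply at x₀: ∀r.¬C⊑C
   open: L(x₀) ⊇ {A, C, D, ¬B, ∀r.¬C}
2. Hence (∀r.¬C ⊓ A) ⊑ (C ⊓ B): not entailed.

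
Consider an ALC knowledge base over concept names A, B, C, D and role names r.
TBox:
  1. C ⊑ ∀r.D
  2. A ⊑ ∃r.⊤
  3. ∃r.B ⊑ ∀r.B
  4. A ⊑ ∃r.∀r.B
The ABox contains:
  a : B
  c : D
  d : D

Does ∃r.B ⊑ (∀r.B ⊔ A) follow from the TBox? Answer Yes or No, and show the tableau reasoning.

1. ∃r.B ⊑ (∀r.B ⊔ A)  ⇔  (∃r.B ⊓ (∃r.¬B ⊓ ¬A)) unsat w.r.t. T
   all branches close; clash {B, ¬B} at an ∃-successor
2. Hence ∃r.B ⊑ (∀r.B ⊔ A): entailed.

Yes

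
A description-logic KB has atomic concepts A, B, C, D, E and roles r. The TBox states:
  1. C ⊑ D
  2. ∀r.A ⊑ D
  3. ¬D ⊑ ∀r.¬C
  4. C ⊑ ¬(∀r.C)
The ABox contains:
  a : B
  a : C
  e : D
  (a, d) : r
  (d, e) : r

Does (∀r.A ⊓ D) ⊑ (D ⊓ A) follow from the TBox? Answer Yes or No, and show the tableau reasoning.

1. (∀r.A ⊓ D) ⊑ (D ⊓ A)  ⇔  ((∀r.A ⊓ D) ⊓ (¬D ⊔ ¬A)) unsat w.r.t. T
   open: L(x₀) ⊇ {D, ¬A, ¬C, ∀r.A}
2. Hence (∀r.A ⊓ D) ⊑ (D ⊓ A): not entailed.

No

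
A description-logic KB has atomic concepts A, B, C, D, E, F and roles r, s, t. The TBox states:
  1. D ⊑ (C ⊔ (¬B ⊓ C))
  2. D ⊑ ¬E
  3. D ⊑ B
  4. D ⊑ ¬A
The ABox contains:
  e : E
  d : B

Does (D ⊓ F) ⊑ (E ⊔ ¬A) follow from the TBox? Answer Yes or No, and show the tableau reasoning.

1. (D ⊓ F) ⊑ (E ⊔ ¬A)  ⇔  ((D ⊓ F) ⊓ (¬E ⊓ A)) unsat w.r.t. T
   all branches close; clash {A, ¬A} at x₀
2. Hence (D ⊓ F) ⊑ (E ⊔ ¬A): entailed.

Yes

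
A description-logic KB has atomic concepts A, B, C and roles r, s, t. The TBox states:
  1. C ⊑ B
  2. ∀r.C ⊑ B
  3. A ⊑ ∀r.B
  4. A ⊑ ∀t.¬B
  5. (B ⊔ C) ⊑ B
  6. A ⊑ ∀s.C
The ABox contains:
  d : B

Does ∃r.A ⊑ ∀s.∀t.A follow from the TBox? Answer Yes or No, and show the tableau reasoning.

No

1. ∃r.A ⊑ ∀s.∀t.A  ⇔  (∃r.A ⊓ ∃s.∃t.¬A) unsat w.r.t. T
   open: L(x₀) ⊇ {¬A, ¬B, ¬C, ∃r.A, ∃r.¬C, …} (+ ∃-successors)
2. Hence ∃r.A ⊑ ∀s.∀t.A: not entailed.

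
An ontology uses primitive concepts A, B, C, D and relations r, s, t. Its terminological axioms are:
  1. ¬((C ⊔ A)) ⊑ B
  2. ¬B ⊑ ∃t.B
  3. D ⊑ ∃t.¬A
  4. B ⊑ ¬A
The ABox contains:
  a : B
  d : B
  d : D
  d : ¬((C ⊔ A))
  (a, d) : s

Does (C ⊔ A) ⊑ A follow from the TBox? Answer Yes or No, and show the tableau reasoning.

No

1. (C ⊔ A) ⊑ A  ⇔  ((C ⊔ A) ⊓ ¬A) unsat w.r.t. T
   open: L(x₀) ⊇ {B, C, ¬A, ¬D}
2. Hence (C ⊔ A) ⊑ A: not entailed.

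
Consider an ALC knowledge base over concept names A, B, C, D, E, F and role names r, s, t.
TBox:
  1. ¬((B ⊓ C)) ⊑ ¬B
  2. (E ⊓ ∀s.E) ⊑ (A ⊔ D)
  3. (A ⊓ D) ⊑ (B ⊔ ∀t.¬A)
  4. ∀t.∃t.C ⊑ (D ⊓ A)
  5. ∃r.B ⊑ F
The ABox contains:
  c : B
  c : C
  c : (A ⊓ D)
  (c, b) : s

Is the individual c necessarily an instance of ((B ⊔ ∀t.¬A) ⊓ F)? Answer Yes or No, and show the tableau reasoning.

1. c : ((B ⊔ ∀t.¬A) ⊓ F)?  L(c) = {B, C, (A ⊓ D)} ∪ {((¬B ⊓ ∃t.A) ⊔ ¬F)}
   apply at c: (A ⊓ D)⊑(B ⊔ ∀t.¬A)
   open: L(c) ⊇ {A, B, C, D, ¬E, …} (+ ∃-successors) — c ∉ ((B ⊔ ∀t.¬A) ⊓ F) possible
2. Hence c : ((B ⊔ ∀t.¬A) ⊓ F): not entailed.

No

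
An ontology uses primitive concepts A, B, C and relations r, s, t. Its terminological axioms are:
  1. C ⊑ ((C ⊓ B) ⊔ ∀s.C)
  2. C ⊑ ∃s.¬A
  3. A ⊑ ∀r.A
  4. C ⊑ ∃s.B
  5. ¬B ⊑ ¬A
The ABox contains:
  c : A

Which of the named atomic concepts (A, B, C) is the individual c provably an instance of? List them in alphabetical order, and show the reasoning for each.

1. c : A?  L(c) = {A} ∪ {¬A}
   clash {A, ¬A} at c — c ∈ A
2. c : B?  L(c) = {A} ∪ {¬B}
   clash {A, ¬A} at c — c ∈ B
3. c : C?  L(c) = {A} ∪ {¬C}
   apply at c: A⊑∀r.A
   open: L(c) ⊇ {A, B, ¬C, ∀r.A} — c ∉ C possible
4. Entailed for c: {A, B}

{A, B}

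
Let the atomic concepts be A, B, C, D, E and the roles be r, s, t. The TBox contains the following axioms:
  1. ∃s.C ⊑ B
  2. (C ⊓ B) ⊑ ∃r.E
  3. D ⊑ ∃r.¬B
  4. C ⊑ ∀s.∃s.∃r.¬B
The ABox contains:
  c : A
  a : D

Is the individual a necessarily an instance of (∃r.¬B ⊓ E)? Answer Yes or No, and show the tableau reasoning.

No

1. a : (∃r.¬B ⊓ E)?  L(a) = {D} ∪ {(∀r.B ⊔ ¬E)}
   apply at a: D⊑∃r.¬B
   open: L(a) ⊇ {D, ¬C, ¬E, ∀s.¬C, ∃r.¬B} (+ ∃-successors) — a ∉ (∃r.¬B ⊓ E) possible
2. Hence a : (∃r.¬B ⊓ E): not entailed.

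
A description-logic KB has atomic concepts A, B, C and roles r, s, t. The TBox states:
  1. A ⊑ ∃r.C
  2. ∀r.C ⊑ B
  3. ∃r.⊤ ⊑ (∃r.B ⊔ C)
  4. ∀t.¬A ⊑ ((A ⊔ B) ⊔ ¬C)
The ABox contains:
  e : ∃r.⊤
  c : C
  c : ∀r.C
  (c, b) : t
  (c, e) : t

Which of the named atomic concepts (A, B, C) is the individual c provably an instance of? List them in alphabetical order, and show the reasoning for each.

{B, C}

1. c : A?  L(c) = {C, ∀r.C} ∪ {¬A}
   apply at c: ∀r.C⊑B
   open: L(c) ⊇ {B, C, ¬A, ∀r.C, ∀r.⊥, …} (+ ∃-successors) — c ∉ A possible
2. c : B?  L(c) = {C, ∀r.C} ∪ {¬B}
   clash {B, ¬B} at c — c ∈ B
3. c : C?  L(c) = {C, ∀r.C} ∪ {¬C}
   clash {C, ¬C} at c — c ∈ C
4. Entailed for c: {B, C}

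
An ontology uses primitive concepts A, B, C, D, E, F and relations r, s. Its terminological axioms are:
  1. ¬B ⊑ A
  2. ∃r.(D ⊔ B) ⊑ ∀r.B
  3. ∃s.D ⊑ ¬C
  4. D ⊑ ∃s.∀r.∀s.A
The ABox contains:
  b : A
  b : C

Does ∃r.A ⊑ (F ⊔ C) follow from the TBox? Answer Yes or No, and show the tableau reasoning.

No

1. ∃r.A ⊑ (F ⊔ C)  ⇔  (∃r.A ⊓ (¬F ⊓ ¬C)) unsat w.r.t. T
   open: L(x₀) ⊇ {B, ¬C, ¬D, ¬F, ∀r.(¬D ⊓ ¬B), …} (+ ∃-successors)
2. Hence ∃r.A ⊑ (F ⊔ C): not entailed.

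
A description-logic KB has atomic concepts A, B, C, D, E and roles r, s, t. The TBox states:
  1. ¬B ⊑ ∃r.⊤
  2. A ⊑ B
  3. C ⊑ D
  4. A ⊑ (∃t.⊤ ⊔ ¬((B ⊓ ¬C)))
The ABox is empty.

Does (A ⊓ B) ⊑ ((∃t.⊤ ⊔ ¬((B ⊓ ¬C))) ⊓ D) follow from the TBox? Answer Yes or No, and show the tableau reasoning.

1. (A ⊓ B) ⊑ ((∃t.⊤ ⊔ ¬((B ⊓ ¬C))) ⊓ D)  ⇔  ((A ⊓ B) ⊓ ((∀t.⊥ ⊓ (B ⊓ ¬C)) ⊔ ¬D)) unsat w.r.t. T
   apply at x₀: A⊑(∃t.⊤ ⊔ ¬((B ⊓ ¬C)))
   open: L(x₀) ⊇ {A, B, ¬C, ¬D, ∃t.⊤} (+ ∃-successors)
2. Hence (A ⊓ B) ⊑ ((∃t.⊤ ⊔ ¬((B ⊓ ¬C))) ⊓ D): not entailed.

No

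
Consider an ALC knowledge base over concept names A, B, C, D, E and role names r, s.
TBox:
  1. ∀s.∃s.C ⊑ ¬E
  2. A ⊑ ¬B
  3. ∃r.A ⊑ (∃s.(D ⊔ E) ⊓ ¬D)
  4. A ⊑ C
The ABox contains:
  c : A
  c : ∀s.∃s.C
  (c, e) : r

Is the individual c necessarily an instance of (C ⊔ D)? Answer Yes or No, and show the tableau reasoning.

Yes

1. c : (C ⊔ D)?  L(c) = {A, ∀s.∃s.C} ∪ {(¬C ⊓ ¬D)}
   clash {C, ¬C} at c — c ∈ (C ⊔ D)
2. Hence c : (C ⊔ D): entailed.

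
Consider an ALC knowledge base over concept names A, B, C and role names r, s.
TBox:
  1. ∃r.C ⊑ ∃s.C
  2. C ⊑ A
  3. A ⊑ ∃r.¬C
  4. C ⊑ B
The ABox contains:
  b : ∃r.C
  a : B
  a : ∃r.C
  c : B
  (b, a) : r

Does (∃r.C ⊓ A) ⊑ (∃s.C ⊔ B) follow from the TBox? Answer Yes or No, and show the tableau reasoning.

1. (∃r.C ⊓ A) ⊑ (∃s.C ⊔ B)  ⇔  ((∃r.C ⊓ A) ⊓ (∀s.¬C ⊓ ¬B)) unsat w.r.t. T
   all branches close; clash {B, ¬B} at x₀
2. Hence (∃r.C ⊓ A) ⊑ (∃s.C ⊔ B): entailed.

Yes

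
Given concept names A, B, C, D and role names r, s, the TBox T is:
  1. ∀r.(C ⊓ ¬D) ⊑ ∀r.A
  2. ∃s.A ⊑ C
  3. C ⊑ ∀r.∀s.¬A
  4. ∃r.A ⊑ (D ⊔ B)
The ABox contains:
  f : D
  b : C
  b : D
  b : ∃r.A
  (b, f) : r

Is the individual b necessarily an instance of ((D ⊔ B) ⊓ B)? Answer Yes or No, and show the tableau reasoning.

1. b : ((D ⊔ B) ⊓ B)?  L(b) = {C, D, ∃r.A} ∪ {((¬D ⊓ ¬B) ⊔ ¬B)}
   apply at b: C⊑∀r.∀s.¬A; ∃r.A⊑(D ⊔ B)
   open: L(b) ⊇ {C, D, ¬B, ∀r.∀s.¬A, ∃r.(¬C ⊔ D), …} (+ ∃-successors) — b ∉ ((D ⊔ B) ⊓ B) possible
2. Hence b : ((D ⊔ B) ⊓ B): not entailed.

No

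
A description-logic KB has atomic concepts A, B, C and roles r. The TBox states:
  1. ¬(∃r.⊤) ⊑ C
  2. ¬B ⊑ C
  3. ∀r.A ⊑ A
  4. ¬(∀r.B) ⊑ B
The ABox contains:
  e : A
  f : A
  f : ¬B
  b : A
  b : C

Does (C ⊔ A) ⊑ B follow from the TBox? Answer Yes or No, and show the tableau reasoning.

1. (C ⊔ A) ⊑ B  ⇔  ((C ⊔ A) ⊓ ¬B) unsat w.r.t. T
   apply at x₀: ¬B⊑C
   open: L(x₀) ⊇ {C, ¬B, ∀r.B, ∃r.¬A} (+ ∃-successors)
2. Hence (C ⊔ A) ⊑ B: not entailed.

No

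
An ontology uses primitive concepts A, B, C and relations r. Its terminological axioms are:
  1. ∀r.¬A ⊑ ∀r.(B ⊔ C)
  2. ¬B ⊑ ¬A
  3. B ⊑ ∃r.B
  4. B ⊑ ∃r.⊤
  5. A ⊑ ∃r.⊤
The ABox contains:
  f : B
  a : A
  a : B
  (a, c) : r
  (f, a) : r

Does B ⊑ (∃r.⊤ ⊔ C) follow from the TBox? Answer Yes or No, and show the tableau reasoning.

Yes

1. B ⊑ (∃r.⊤ ⊔ C)  ⇔  (B ⊓ (∀r.⊥ ⊓ ¬C)) unsat w.r.t. T
   all branches close; clash ⊥ at an ∃-successor
2. Hence B ⊑ (∃r.⊤ ⊔ C): entailed.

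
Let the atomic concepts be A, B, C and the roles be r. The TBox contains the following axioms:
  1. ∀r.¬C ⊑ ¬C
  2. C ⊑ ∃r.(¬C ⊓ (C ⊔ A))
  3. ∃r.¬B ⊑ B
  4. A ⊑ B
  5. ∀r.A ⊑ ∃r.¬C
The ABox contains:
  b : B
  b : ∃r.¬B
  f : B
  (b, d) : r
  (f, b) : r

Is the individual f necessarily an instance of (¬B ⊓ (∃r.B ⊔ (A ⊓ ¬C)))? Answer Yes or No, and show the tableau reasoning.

1. f : (¬B ⊓ (∃r.B ⊔ (A ⊓ ¬C)))?  L(f) = {B} ∪ {(B ⊔ (∀r.¬B ⊓ (¬A ⊔ C)))}
   open: L(f) ⊇ {B, ¬C, ∃r.C, ∃r.¬A} (+ ∃-successors) — f ∉ (¬B ⊓ (∃r.B ⊔ (A ⊓ ¬C))) possible
2. Hence f : (¬B ⊓ (∃r.B ⊔ (A ⊓ ¬C))): not entailed.

No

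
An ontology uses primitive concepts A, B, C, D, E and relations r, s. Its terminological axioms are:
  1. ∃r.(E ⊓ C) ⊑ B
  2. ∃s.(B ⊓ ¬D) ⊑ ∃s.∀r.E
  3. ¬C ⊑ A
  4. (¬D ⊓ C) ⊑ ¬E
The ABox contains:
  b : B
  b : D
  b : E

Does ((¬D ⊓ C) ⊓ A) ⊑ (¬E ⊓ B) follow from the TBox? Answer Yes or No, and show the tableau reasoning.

1. ((¬D ⊓ C) ⊓ A) ⊑ (¬E ⊓ B)  ⇔  (((¬D ⊓ C) ⊓ A) ⊓ (E ⊔ ¬B)) unsat w.r.t. T
   apply at x₀: (¬D ⊓ C)⊑¬E
   open: L(x₀) ⊇ {A, C, ¬B, ¬D, ¬E, …}
2. Hence ((¬D ⊓ C) ⊓ A) ⊑ (¬E ⊓ B): not entailed.

No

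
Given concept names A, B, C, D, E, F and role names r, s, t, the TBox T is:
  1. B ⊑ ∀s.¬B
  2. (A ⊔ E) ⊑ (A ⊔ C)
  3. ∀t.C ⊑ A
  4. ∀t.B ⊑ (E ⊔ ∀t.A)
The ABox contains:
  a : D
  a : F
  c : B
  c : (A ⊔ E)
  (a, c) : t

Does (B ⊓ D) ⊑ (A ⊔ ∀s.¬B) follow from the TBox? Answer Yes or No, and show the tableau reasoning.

1. (B ⊓ D) ⊑ (A ⊔ ∀s.¬B)  ⇔  ((B ⊓ D) ⊓ (¬A ⊓ ∃s.B)) unsat w.r.t. T
   all branches close; clash {A, ¬A} at x₀
2. Hence (B ⊓ D) ⊑ (A ⊔ ∀s.¬B): entailed.

Yes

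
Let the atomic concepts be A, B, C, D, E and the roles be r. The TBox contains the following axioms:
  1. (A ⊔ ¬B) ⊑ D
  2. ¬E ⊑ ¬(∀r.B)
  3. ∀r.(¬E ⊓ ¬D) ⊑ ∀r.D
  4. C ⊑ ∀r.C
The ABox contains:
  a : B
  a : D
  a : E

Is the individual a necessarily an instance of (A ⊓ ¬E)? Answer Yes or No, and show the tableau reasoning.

1. a : (A ⊓ ¬E)?  L(a) = {B, D, E} ∪ {(¬A ⊔ E)}
   open: L(a) ⊇ {B, D, E, ¬C, ∃r.(E ⊔ D)} (+ ∃-successors) — a ∉ (A ⊓ ¬E) possible
2. Hence a : (A ⊓ ¬E): not entailed.

No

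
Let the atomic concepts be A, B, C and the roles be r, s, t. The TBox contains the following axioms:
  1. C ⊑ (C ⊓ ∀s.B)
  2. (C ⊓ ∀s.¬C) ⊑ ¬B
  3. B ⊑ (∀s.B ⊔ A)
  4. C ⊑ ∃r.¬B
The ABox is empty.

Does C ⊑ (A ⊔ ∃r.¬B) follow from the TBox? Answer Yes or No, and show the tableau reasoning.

1. C ⊑ (A ⊔ ∃r.¬B)  ⇔  (C ⊓ (¬A ⊓ ∀r.B)) unsat w.r.t. T
   all branches close; clash {B, ¬B} at an ∃-successor
2. Hence C ⊑ (A ⊔ ∃r.¬B): entailed.

Yes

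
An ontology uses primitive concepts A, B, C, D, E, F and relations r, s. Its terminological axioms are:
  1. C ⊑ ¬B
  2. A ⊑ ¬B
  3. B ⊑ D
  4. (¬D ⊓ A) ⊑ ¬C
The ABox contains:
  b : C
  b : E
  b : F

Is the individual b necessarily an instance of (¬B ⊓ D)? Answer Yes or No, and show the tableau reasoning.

No

1. b : (¬B ⊓ D)?  L(b) = {C, E, F} ∪ {(B ⊔ ¬D)}
   apply at b: C⊑¬B
   open: L(b) ⊇ {C, E, F, ¬A, ¬B, …} — b ∉ (¬B ⊓ D) possible
2. Hence b : (¬B ⊓ D): not entailed.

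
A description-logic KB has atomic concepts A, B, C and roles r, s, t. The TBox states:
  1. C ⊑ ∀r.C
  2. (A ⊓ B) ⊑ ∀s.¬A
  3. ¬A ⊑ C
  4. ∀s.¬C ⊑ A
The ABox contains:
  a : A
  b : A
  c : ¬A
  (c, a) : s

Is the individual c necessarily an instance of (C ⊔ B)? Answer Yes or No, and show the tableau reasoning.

Yes

1. c : (C ⊔ B)?  L(c) = {¬A} ∪ {(¬C ⊓ ¬B)}
   clash {C, ¬C} at c — c ∈ (C ⊔ B)
2. Hence c : (C ⊔ B): entailed.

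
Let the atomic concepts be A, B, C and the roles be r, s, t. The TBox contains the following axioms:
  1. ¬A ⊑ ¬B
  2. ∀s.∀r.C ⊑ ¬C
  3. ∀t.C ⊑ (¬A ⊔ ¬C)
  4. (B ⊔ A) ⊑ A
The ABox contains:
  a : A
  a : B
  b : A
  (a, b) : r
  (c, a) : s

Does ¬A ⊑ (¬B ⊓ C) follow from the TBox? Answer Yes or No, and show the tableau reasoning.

1. ¬A ⊑ (¬B ⊓ C)  ⇔  (¬A ⊓ (B ⊔ ¬C)) unsat w.r.t. T
   apply at x₀: ¬A⊑¬B
   open: L(x₀) ⊇ {¬A, ¬B, ¬C, ∃t.¬C} (+ ∃-successors)
2. Hence ¬A ⊑ (¬B ⊓ C): not entailed.

No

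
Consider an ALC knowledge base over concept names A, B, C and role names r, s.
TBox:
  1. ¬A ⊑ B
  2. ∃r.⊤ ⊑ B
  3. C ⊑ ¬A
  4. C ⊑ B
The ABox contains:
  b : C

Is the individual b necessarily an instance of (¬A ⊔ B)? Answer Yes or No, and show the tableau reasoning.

1. b : (¬A ⊔ B)?  L(b) = {C} ∪ {(A ⊓ ¬B)}
   clash {B, ¬B} at b — b ∈ (¬A ⊔ B)
2. Hence b : (¬A ⊔ B): entailed.

Yes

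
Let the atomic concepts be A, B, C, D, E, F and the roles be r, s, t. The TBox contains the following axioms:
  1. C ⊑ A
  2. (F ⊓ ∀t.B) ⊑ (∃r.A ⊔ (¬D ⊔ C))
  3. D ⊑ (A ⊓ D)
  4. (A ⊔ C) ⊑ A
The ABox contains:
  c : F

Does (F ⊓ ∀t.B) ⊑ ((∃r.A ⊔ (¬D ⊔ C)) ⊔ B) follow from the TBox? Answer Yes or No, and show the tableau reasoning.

Yes

1. (F ⊓ ∀t.B) ⊑ ((∃r.A ⊔ (¬D ⊔ C)) ⊔ B)  ⇔  ((F ⊓ ∀t.B) ⊓ ((∀r.¬A ⊓ (D ⊓ ¬C)) ⊓ ¬B)) unsat w.r.t. T
   all branches close; clash {C, ¬C} at x₀
2. Hence (F ⊓ ∀t.B) ⊑ ((∃r.A ⊔ (¬D ⊔ C)) ⊔ B): entailed.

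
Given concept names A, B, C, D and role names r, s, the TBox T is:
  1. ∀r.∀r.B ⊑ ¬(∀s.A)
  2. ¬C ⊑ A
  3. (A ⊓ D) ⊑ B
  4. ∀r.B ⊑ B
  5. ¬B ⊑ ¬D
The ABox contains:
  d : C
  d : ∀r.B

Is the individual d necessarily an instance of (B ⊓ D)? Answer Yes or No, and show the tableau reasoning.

No

1. d : (B ⊓ D)?  L(d) = {C, ∀r.B} ∪ {(¬B ⊔ ¬D)}
   apply at d: ∀r.B⊑B
   open: L(d) ⊇ {B, C, ¬D, ∀r.B, ∃r.∃r.¬B} (+ ∃-successors) — d ∉ (B ⊓ D) possible
2. Hence d : (B ⊓ D): not entailed.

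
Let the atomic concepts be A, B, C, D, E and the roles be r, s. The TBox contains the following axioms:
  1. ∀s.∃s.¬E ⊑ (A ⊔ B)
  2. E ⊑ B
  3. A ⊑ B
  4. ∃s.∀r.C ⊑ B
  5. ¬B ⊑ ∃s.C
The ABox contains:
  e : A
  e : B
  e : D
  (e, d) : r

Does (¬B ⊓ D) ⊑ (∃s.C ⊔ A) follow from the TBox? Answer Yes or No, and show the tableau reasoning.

1. (¬B ⊓ D) ⊑ (∃s.C ⊔ A)  ⇔  ((¬B ⊓ D) ⊓ (∀s.¬C ⊓ ¬A)) unsat w.r.t. T
   all branches close; clash {B, ¬B} at x₀
2. Hence (¬B ⊓ D) ⊑ (∃s.C ⊔ A): entailed.

Yes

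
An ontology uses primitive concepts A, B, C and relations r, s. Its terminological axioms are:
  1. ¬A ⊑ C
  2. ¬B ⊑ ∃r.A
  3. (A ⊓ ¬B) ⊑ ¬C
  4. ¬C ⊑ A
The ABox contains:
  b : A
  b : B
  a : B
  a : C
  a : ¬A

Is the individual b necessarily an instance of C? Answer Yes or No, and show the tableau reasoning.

1. b : C?  L(b) = {A, B} ∪ {¬C}
   open: L(b) ⊇ {A, B, ¬C} — b ∉ C possible
2. Hence b : C: not entailed.

No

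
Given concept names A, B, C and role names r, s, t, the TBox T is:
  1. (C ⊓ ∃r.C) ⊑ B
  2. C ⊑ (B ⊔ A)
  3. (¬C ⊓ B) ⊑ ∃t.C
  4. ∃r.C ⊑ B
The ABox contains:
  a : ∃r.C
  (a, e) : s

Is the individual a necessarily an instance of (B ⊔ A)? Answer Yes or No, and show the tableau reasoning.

1. a : (B ⊔ A)?  L(a) = {∃r.C} ∪ {(¬B ⊓ ¬A)}
   clash {A, ¬A} at a — a ∈ (B ⊔ A)
2. Hence a : (B ⊔ A): entailed.

Yes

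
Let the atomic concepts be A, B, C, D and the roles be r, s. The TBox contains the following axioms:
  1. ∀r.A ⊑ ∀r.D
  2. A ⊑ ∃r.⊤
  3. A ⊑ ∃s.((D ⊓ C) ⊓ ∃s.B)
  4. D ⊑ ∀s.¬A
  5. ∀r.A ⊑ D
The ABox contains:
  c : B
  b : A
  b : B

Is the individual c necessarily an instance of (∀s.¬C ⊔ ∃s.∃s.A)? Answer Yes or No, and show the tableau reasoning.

1. c : (∀s.¬C ⊔ ∃s.∃s.A)?  L(c) = {B} ∪ {(∃s.C ⊓ ∀s.∀s.¬A)}
   open: L(c) ⊇ {B, ¬A, ¬D, ∀s.∀s.¬A, ∃r.¬A, …} (+ ∃-successors) — c ∉ (∀s.¬C ⊔ ∃s.∃s.A) possible
2. Hence c : (∀s.¬C ⊔ ∃s.∃s.A): not entailed.

No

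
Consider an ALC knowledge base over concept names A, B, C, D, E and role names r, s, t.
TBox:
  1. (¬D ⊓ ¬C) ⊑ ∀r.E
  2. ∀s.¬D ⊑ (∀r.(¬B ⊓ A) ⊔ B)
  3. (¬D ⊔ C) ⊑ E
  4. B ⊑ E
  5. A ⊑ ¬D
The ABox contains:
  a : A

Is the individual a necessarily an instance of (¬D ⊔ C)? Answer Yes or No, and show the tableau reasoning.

Yes

1. a : (¬D ⊔ C)?  L(a) = {A} ∪ {(D ⊓ ¬C)}
   clash {D, ¬D} at a — a ∈ (¬D ⊔ C)
2. Hence a : (¬D ⊔ C): entailed.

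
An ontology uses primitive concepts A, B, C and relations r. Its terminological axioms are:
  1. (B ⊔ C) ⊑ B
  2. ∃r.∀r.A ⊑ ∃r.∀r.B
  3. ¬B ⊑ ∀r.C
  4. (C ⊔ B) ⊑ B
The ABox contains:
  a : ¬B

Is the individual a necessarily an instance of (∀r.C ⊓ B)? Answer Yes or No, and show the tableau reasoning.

No

1. a : (∀r.C ⊓ B)?  L(a) = {¬B} ∪ {(∃r.¬C ⊔ ¬B)}
   apply at a: ¬B⊑∀r.C
   open: L(a) ⊇ {¬B, ¬C, ∀r.C, ∀r.∃r.¬A} — a ∉ (∀r.C ⊓ B) possible
2. Hence a : (∀r.C ⊓ B): not entailed.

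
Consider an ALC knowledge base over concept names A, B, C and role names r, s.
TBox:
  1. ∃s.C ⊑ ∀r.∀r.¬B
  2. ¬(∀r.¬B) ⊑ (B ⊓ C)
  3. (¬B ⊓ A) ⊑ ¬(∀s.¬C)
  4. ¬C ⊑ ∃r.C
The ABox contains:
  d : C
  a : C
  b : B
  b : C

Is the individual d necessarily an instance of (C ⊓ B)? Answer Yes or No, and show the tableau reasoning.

No

1. d : (C ⊓ B)?  L(d) = {C} ∪ {(¬C ⊔ ¬B)}
   open: L(d) ⊇ {C, ¬A, ¬B, ∀r.¬B, ∀s.¬C} — d ∉ (C ⊓ B) possible
2. Hence d : (C ⊓ B): not entailed.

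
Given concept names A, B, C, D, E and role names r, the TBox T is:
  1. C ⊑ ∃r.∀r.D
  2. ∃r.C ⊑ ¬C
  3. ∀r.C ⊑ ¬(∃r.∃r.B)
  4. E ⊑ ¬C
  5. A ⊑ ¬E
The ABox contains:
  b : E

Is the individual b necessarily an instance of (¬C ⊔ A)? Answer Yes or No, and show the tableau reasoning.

Yes

1. b : (¬C ⊔ A)?  L(b) = {E} ∪ {(C ⊓ ¬A)}
   clash {C, ¬C} at b — b ∈ (¬C ⊔ A)
2. Hence b : (¬C ⊔ A): entailed.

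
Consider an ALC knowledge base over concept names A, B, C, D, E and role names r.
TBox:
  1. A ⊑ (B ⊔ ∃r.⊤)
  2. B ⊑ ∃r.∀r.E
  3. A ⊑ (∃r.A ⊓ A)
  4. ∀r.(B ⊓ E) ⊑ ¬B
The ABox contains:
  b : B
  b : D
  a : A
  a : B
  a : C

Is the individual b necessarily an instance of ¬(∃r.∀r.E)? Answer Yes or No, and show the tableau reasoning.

1. b : ¬(∃r.∀r.E)?  L(b) = {B, D} ∪ {∃r.∀r.E}
   open: L(b) ⊇ {B, D, ¬A, ∃r.(¬B ⊔ ¬E), ∃r.∀r.E} (+ ∃-successors) — b ∉ ¬(∃r.∀r.E) possible
2. Hence b : ¬(∃r.∀r.E): not entailed.

No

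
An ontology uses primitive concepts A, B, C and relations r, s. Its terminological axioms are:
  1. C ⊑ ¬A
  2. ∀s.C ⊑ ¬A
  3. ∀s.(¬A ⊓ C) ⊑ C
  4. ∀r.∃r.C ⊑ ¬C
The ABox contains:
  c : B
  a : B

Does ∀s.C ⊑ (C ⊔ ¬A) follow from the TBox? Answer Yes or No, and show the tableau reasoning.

Yes

1. ∀s.C ⊑ (C ⊔ ¬A)  ⇔  (∀s.C ⊓ (¬C ⊓ A)) unsat w.r.t. T
   all branches close; clash {A, ¬A} at x₀
2. Hence ∀s.C ⊑ (C ⊔ ¬A): entailed.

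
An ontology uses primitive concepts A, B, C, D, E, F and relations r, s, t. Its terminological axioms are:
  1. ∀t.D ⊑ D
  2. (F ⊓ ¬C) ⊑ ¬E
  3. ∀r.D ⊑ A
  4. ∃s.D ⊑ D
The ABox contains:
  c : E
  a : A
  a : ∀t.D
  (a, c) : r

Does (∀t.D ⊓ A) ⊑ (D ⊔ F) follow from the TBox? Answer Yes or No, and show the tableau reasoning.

1. (∀t.D ⊓ A) ⊑ (D ⊔ F)  ⇔  ((∀t.D ⊓ A) ⊓ (¬D ⊓ ¬F)) unsat w.r.t. T
   all branches close; clash {D, ¬D} at x₀
2. Hence (∀t.D ⊓ A) ⊑ (D ⊔ F): entailed.

Yes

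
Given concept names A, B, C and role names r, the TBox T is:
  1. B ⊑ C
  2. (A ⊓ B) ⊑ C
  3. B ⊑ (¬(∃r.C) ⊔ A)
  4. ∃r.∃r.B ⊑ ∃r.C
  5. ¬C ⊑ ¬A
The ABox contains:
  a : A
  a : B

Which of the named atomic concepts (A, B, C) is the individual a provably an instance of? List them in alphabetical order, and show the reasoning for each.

{A, B, C}

1. a : A?  L(a) = {A, B} ∪ {¬A}
   clash {A, ¬A} at a — a ∈ A
2. a : B?  L(a) = {A, B} ∪ {¬B}
   clash {B, ¬B} at a — a ∈ B
3. a : C?  L(a) = {A, B} ∪ {¬C}
   clash {A, ¬A} at a — a ∈ C
4. Entailed for a: {A, B, C}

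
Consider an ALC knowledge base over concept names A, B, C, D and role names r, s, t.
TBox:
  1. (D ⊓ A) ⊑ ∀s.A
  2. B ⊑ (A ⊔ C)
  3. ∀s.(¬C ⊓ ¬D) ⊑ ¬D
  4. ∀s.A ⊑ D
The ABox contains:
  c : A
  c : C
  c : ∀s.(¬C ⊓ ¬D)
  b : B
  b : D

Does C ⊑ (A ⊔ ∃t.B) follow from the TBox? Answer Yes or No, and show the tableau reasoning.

No

1. C ⊑ (A ⊔ ∃t.B)  ⇔  (C ⊓ (¬A ⊓ ∀t.¬B)) unsat w.r.t. T
   open: L(x₀) ⊇ {C, ¬A, ¬B, ∀t.¬B, ∃s.(C ⊔ D), …} (+ ∃-successors)
2. Hence C ⊑ (A ⊔ ∃t.B): not entailed.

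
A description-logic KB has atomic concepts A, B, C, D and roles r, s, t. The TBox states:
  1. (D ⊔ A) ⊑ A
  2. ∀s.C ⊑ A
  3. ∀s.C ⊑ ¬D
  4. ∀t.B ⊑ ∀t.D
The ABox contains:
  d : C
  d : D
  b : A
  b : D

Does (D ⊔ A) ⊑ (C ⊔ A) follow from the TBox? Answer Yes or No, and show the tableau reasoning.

1. (D ⊔ A) ⊑ (C ⊔ A)  ⇔  ((D ⊔ A) ⊓ (¬C ⊓ ¬A)) unsat w.r.t. T
   all branches close; clash {A, ¬A} at x₀
2. Hence (D ⊔ A) ⊑ (C ⊔ A): entailed.

Yes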